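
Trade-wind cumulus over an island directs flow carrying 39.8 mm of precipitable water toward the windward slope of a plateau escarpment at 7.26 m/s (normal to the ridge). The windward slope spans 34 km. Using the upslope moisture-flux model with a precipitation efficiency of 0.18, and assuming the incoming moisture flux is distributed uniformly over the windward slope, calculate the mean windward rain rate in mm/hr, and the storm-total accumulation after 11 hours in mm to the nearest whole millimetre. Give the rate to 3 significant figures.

R ≈ 5.51 mm/hr; total ≈ 61 mm

Incoming column moisture flux per unit ridge length: F = V × PW = 7.26 × 39.8 = 288.948 mm·m/s.
Spread over the 34 km slope with efficiency ε = 0.18: R = ε·F/W = 0.18 × 288.948 / 34000 m = 1.530e-03 mm/s.
R = 1.530e-03 × 3600 = 5.51 mm/hr.
Over 11 h: total = 5.51 × 11 = 60.61 ≈ 61 mm.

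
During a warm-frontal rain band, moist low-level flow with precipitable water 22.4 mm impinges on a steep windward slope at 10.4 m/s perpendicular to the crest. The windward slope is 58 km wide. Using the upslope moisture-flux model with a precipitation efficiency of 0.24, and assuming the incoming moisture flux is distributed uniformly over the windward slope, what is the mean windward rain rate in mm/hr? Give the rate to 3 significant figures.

Incoming column moisture flux per unit ridge length: F = V × PW = 10.4 × 22.4 = 232.96 mm·m/s.
Spread over the 58 km slope with efficiency ε = 0.24: R = ε·F/W = 0.24 × 232.96 / 58000 m = 9.640e-04 mm/s.
R = 9.640e-04 × 3600 = 3.47 mm/hr.

R ≈ 3.47 mm/hr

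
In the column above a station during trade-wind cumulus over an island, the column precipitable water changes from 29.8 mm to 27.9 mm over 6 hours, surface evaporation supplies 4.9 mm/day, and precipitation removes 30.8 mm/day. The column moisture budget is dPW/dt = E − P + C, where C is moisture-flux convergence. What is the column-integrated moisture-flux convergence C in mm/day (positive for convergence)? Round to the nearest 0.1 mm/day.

C ≈ 18.3 mm/day

dPW/dt = (27.9 − 29.8) mm / (6/24 day) = -7.600 mm/day.
C = dPW/dt − E + P = (-7.600) − 4.9 + 30.8 = 18.3 mm/day.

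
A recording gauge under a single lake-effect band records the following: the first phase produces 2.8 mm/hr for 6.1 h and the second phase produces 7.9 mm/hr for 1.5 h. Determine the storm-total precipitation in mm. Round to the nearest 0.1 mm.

Total = Σ Rᵢ Δtᵢ = 2.8 × 6.1 + 7.9 × 1.5
      = 17.08 + 11.85 = 28.9 mm.

total ≈ 28.9 mm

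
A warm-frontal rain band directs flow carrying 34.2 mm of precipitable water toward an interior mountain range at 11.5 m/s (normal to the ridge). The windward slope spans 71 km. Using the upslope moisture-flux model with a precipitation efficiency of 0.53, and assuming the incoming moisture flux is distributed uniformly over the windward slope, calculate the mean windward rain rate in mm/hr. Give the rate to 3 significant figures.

R ≈ 10.6 mm/hr

Incoming column moisture flux per unit ridge length: F = V × PW = 11.5 × 34.2 = 393.3 mm·m/s.
Spread over the 71 km slope with efficiency ε = 0.53: R = ε·F/W = 0.53 × 393.3 / 71000 m = 2.936e-03 mm/s.
R = 2.936e-03 × 3600 = 10.6 mm/hr.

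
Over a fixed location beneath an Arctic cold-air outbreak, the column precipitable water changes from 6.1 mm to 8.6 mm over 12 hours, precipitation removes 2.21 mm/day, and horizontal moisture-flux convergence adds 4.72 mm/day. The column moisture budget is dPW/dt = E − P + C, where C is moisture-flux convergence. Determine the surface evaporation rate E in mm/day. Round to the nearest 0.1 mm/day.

dPW/dt = (8.6 − 6.1) mm / (12/24 day) = +5.000 mm/day.
E = dPW/dt + P − C = (+5.000) + 2.21 − (4.72) = 2.5 mm/day.

E ≈ 2.5 mm/day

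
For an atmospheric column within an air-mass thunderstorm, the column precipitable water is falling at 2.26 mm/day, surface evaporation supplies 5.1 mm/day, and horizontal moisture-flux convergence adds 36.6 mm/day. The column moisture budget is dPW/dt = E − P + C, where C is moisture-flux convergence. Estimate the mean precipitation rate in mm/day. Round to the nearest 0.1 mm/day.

dPW/dt = -2.26 mm/day.
P = E + C − dPW/dt = 5.1 + (36.6) − (-2.26) = 44.0 mm/day.

P ≈ 44.0 mm/day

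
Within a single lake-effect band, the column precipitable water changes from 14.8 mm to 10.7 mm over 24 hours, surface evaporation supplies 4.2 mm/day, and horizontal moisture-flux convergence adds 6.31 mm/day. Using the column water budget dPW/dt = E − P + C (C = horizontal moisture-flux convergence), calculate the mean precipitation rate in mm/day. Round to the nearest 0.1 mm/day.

P ≈ 14.6 mm/day

dPW/dt = (10.7 − 14.8) mm / (24/24 day) = -4.100 mm/day.
P = E + C − dPW/dt = 4.2 + (6.31) − (-4.100) = 14.6 mm/day.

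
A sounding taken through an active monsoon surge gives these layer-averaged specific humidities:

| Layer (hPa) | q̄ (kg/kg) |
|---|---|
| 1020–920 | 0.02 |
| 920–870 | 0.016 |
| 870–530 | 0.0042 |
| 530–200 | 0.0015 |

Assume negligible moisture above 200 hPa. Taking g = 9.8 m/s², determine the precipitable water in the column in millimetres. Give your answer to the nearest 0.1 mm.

PW ≈ 48.2 mm

Precipitable water is the column-integrated vapour mass per unit area: PW = (1/g) Σ q̄ Δp, with q in kg/kg and Δp in Pa (1 kg/m² of water = 1 mm).
Layer 1020–920 hPa: Δp = 100 hPa = 10000 Pa, q̄ = 0.02 kg/kg → 0.02 × 10000 / 9.8 = 20.41 mm
Layer 920–870 hPa: Δp = 50 hPa = 5000 Pa, q̄ = 0.016 kg/kg → 0.016 × 5000 / 9.8 = 8.16 mm
Layer 870–530 hPa: Δp = 340 hPa = 34000 Pa, q̄ = 0.0042 kg/kg → 0.0042 × 34000 / 9.8 = 14.57 mm
Layer 530–200 hPa: Δp = 330 hPa = 33000 Pa, q̄ = 0.0015 kg/kg → 0.0015 × 33000 / 9.8 = 5.05 mm
PW = 20.41 + 8.16 + 14.57 + 5.05 = 48.19 ≈ 48.2 mm.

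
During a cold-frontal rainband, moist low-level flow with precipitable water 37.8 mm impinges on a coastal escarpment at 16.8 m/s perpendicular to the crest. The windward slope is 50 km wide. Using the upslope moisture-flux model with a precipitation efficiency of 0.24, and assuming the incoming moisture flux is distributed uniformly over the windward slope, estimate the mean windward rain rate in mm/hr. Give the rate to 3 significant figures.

R ≈ 11.0 mm/hr

Incoming column moisture flux per unit ridge length: F = V × PW = 16.8 × 37.8 = 635.04 mm·m/s.
Spread over the 50 km slope with efficiency ε = 0.24: R = ε·F/W = 0.24 × 635.04 / 50000 m = 3.048e-03 mm/s.
R = 3.048e-03 × 3600 = 11.0 mm/hr.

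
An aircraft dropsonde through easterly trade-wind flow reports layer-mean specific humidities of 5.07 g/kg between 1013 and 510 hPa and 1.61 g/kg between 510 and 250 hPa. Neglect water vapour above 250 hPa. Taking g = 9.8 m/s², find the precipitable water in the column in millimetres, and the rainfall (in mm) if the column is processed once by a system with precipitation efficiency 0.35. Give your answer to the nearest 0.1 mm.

PW ≈ 30.3 mm; rainfall ≈ 10.6 mm

Precipitable water is the column-integrated vapour mass per unit area: PW = (1/g) Σ q̄ Δp, with q in kg/kg and Δp in Pa (1 kg/m² of water = 1 mm).
Layer 1013–510 hPa: Δp = 503 hPa = 50300 Pa, q̄ = 0.00507 kg/kg → 0.00507 × 50300 / 9.8 = 26.02 mm
Layer 510–250 hPa: Δp = 260 hPa = 26000 Pa, q̄ = 0.00161 kg/kg → 0.00161 × 26000 / 9.8 = 4.27 mm
PW = 26.02 + 4.27 = 30.29 ≈ 30.3 mm.
Rainfall = ε × PW = 0.35 × 30.3 = 10.6 mm.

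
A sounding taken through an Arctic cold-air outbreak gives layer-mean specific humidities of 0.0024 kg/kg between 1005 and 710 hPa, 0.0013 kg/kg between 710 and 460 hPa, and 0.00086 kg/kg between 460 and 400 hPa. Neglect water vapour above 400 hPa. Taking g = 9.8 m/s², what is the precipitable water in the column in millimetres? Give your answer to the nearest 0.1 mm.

Precipitable water is the column-integrated vapour mass per unit area: PW = (1/g) Σ q̄ Δp, with q in kg/kg and Δp in Pa (1 kg/m² of water = 1 mm).
Layer 1005–710 hPa: Δp = 295 hPa = 29500 Pa, q̄ = 0.0024 kg/kg → 0.0024 × 29500 / 9.8 = 7.22 mm
Layer 710–460 hPa: Δp = 250 hPa = 25000 Pa, q̄ = 0.0013 kg/kg → 0.0013 × 25000 / 9.8 = 3.32 mm
Layer 460–400 hPa: Δp = 60 hPa = 6000 Pa, q̄ = 0.00086 kg/kg → 0.00086 × 6000 / 9.8 = 0.53 mm
PW = 7.22 + 3.32 + 0.53 = 11.07 ≈ 11.1 mm.

PW ≈ 11.1 mm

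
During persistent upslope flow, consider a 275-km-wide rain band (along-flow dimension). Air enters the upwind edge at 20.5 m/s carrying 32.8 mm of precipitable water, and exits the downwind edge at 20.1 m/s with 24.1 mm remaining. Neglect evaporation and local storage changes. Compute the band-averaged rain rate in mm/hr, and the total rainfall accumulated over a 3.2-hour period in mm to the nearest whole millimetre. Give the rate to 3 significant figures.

Column moisture flux per unit crosswind length is F = V × PW.
Inflow: F_in = 20.5 × 32.8 = 672.4 mm·m/s
Outflow: F_out = 20.1 × 24.1 = 484.41 mm·m/s
Steady-state rate R = (F_in − F_out)/L = (672.4 − 484.41) / 275000 m = 6.836e-04 mm/s.
R = 6.836e-04 × 3600 = 2.46 mm/hr.
Over 3.2 h: total = 2.46 × 3.2 = 7.872 ≈ 8 mm.

R ≈ 2.46 mm/hr; total ≈ 8 mm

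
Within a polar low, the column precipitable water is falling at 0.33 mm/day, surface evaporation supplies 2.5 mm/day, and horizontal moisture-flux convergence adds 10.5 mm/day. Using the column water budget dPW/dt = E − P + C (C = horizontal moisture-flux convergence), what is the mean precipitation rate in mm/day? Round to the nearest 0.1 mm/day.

P ≈ 13.3 mm/day

dPW/dt = -0.33 mm/day.
P = E + C − dPW/dt = 2.5 + (10.5) − (-0.33) = 13.3 mm/day.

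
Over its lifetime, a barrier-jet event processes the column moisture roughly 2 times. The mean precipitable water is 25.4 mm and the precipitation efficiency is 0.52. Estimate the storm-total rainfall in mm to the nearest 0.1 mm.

Each cycle deposits ε × PW = 0.52 × 25.4 = 13.208 mm.
Over 2 cycles: 2 × 13.208 = 26.4 mm.

rainfall ≈ 26.4 mm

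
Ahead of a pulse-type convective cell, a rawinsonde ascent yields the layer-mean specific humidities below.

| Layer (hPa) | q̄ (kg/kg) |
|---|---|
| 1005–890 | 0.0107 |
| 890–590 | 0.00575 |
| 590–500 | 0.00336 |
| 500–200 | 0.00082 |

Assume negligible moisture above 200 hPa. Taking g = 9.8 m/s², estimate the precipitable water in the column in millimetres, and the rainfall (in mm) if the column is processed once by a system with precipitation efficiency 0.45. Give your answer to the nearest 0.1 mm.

PW ≈ 35.8 mm; rainfall ≈ 16.1 mm

Precipitable water is the column-integrated vapour mass per unit area: PW = (1/g) Σ q̄ Δp, with q in kg/kg and Δp in Pa (1 kg/m² of water = 1 mm).
Layer 1005–890 hPa: Δp = 115 hPa = 11500 Pa, q̄ = 0.0107 kg/kg → 0.0107 × 11500 / 9.8 = 12.56 mm
Layer 890–590 hPa: Δp = 300 hPa = 30000 Pa, q̄ = 0.00575 kg/kg → 0.00575 × 30000 / 9.8 = 17.60 mm
Layer 590–500 hPa: Δp = 90 hPa = 9000 Pa, q̄ = 0.00336 kg/kg → 0.00336 × 9000 / 9.8 = 3.09 mm
Layer 500–200 hPa: Δp = 300 hPa = 30000 Pa, q̄ = 0.00082 kg/kg → 0.00082 × 30000 / 9.8 = 2.51 mm
PW = 12.56 + 17.60 + 3.09 + 2.51 = 35.76 ≈ 35.8 mm.
Rainfall = ε × PW = 0.45 × 35.8 = 16.1 mm.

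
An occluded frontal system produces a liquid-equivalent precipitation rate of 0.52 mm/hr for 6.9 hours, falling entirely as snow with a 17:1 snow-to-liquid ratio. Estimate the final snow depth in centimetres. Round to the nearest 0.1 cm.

snow depth ≈ 6.1 cm

Liquid-equivalent depth = 0.52 × 6.9 = 3.588 mm.
Snow depth = 3.588 mm × 17 = 60.996 mm = 6.1 cm.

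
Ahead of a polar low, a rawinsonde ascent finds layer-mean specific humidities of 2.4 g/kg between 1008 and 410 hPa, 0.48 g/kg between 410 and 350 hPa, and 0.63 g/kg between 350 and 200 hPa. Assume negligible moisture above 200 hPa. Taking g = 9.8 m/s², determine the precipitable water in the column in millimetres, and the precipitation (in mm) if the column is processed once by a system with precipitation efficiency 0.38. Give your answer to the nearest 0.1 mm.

PW ≈ 15.9 mm; precipitation ≈ 6.0 mm

Precipitable water is the column-integrated vapour mass per unit area: PW = (1/g) Σ q̄ Δp, with q in kg/kg and Δp in Pa (1 kg/m² of water = 1 mm).
Layer 1008–410 hPa: Δp = 598 hPa = 59800 Pa, q̄ = 0.0024 kg/kg → 0.0024 × 59800 / 9.8 = 14.64 mm
Layer 410–350 hPa: Δp = 60 hPa = 6000 Pa, q̄ = 0.00048 kg/kg → 0.00048 × 6000 / 9.8 = 0.29 mm
Layer 350–200 hPa: Δp = 150 hPa = 15000 Pa, q̄ = 0.00063 kg/kg → 0.00063 × 15000 / 9.8 = 0.96 mm
PW = 14.64 + 0.29 + 0.96 = 15.89 ≈ 15.9 mm.
Precipitation = ε × PW = 0.38 × 15.9 = 6.0 mm.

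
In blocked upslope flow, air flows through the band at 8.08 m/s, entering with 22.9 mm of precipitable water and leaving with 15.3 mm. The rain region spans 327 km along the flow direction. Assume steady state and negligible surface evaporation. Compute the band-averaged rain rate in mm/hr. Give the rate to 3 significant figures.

R ≈ 0.676 mm/hr

Column moisture flux per unit crosswind length is F = V × PW.
Inflow: F_in = 8.08 × 22.9 = 185.032 mm·m/s
Outflow: F_out = 8.08 × 15.3 = 123.624 mm·m/s
Steady-state rate R = (F_in − F_out)/L = (185.032 − 123.624) / 327000 m = 1.878e-04 mm/s.
R = 1.878e-04 × 3600 = 0.676 mm/hr.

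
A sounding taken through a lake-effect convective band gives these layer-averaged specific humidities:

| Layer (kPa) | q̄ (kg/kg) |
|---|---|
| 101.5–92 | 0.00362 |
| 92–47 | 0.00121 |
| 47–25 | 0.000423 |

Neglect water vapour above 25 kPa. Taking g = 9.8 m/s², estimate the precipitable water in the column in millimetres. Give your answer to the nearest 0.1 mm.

Precipitable water is the column-integrated vapour mass per unit area: PW = (1/g) Σ q̄ Δp, with q in kg/kg and Δp in Pa (1 kg/m² of water = 1 mm).
Layer 101.5–92 kPa: Δp = 95 hPa = 9500 Pa, q̄ = 0.00362 kg/kg → 0.00362 × 9500 / 9.8 = 3.51 mm
Layer 92–47 kPa: Δp = 450 hPa = 45000 Pa, q̄ = 0.00121 kg/kg → 0.00121 × 45000 / 9.8 = 5.56 mm
Layer 47–25 kPa: Δp = 220 hPa = 22000 Pa, q̄ = 0.000423 kg/kg → 0.000423 × 22000 / 9.8 = 0.95 mm
PW = 3.51 + 5.56 + 0.95 = 10.02 ≈ 10.0 mm.

PW ≈ 10.0 mm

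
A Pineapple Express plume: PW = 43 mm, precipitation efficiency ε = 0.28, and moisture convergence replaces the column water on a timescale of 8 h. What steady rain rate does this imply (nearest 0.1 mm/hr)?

R ≈ 1.5 mm/hr

Each overturning extracts ε × PW = 0.28 × 43 = 12.04 mm.
Rate = ε·PW / τ = 12.04 / 8 h = 1.5 mm/hr.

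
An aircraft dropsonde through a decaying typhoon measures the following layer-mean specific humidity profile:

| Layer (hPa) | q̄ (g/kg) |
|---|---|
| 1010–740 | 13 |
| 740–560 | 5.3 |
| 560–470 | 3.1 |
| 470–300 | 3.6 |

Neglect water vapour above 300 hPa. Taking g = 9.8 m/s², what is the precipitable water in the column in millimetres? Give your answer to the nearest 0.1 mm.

PW ≈ 54.6 mm

Precipitable water is the column-integrated vapour mass per unit area: PW = (1/g) Σ q̄ Δp, with q in kg/kg and Δp in Pa (1 kg/m² of water = 1 mm).
Layer 1010–740 hPa: Δp = 270 hPa = 27000 Pa, q̄ = 0.013 kg/kg → 0.013 × 27000 / 9.8 = 35.82 mm
Layer 740–560 hPa: Δp = 180 hPa = 18000 Pa, q̄ = 0.0053 kg/kg → 0.0053 × 18000 / 9.8 = 9.73 mm
Layer 560–470 hPa: Δp = 90 hPa = 9000 Pa, q̄ = 0.0031 kg/kg → 0.0031 × 9000 / 9.8 = 2.85 mm
Layer 470–300 hPa: Δp = 170 hPa = 17000 Pa, q̄ = 0.0036 kg/kg → 0.0036 × 17000 / 9.8 = 6.24 mm
PW = 35.82 + 9.73 + 2.85 + 6.24 = 54.64 ≈ 54.6 mm.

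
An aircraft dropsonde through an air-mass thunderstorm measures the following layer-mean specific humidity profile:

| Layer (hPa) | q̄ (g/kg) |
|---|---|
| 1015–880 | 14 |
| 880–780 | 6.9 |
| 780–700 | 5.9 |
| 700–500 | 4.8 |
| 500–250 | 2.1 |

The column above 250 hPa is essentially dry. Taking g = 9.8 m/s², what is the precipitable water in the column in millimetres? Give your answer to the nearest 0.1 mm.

PW ≈ 46.3 mm

Precipitable water is the column-integrated vapour mass per unit area: PW = (1/g) Σ q̄ Δp, with q in kg/kg and Δp in Pa (1 kg/m² of water = 1 mm).
Layer 1015–880 hPa: Δp = 135 hPa = 13500 Pa, q̄ = 0.014 kg/kg → 0.014 × 13500 / 9.8 = 19.29 mm
Layer 880–780 hPa: Δp = 100 hPa = 10000 Pa, q̄ = 0.0069 kg/kg → 0.0069 × 10000 / 9.8 = 7.04 mm
Layer 780–700 hPa: Δp = 80 hPa = 8000 Pa, q̄ = 0.0059 kg/kg → 0.0059 × 8000 / 9.8 = 4.82 mm
Layer 700–500 hPa: Δp = 200 hPa = 20000 Pa, q̄ = 0.0048 kg/kg → 0.0048 × 20000 / 9.8 = 9.80 mm
Layer 500–250 hPa: Δp = 250 hPa = 25000 Pa, q̄ = 0.0021 kg/kg → 0.0021 × 25000 / 9.8 = 5.36 mm
PW = 19.29 + 7.04 + 4.82 + 9.80 + 5.36 = 46.31 ≈ 46.3 mm.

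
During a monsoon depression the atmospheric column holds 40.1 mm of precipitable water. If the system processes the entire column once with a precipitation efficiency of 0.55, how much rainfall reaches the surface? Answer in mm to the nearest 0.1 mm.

Rainfall = ε × PW = 0.55 × 40.1 = 22.1 mm.

rainfall ≈ 22.1 mm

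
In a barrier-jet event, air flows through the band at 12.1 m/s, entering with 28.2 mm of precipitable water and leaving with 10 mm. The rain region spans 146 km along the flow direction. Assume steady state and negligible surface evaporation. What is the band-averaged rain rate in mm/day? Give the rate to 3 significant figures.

R ≈ 130 mm/day

Column moisture flux per unit crosswind length is F = V × PW.
Inflow: F_in = 12.1 × 28.2 = 341.22 mm·m/s
Outflow: F_out = 12.1 × 10 = 121 mm·m/s
Steady-state rate R = (F_in − F_out)/L = (341.22 − 121) / 146000 m = 1.508e-03 mm/s.
R = 1.508e-03 × 3600 × 24 = 130 mm/day.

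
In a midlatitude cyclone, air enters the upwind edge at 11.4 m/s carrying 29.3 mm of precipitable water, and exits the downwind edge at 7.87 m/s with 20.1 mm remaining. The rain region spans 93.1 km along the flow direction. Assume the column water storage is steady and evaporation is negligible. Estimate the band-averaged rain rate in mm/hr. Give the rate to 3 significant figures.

Column moisture flux per unit crosswind length is F = V × PW.
Inflow: F_in = 11.4 × 29.3 = 334.02 mm·m/s
Outflow: F_out = 7.87 × 20.1 = 158.187 mm·m/s
Steady-state rate R = (F_in − F_out)/L = (334.02 − 158.187) / 93100 m = 1.889e-03 mm/s.
R = 1.889e-03 × 3600 = 6.80 mm/hr.

R ≈ 6.80 mm/hr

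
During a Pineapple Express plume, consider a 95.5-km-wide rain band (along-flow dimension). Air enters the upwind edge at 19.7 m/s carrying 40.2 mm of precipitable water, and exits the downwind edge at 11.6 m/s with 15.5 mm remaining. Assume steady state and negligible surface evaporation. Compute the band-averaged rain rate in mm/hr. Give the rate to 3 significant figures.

R ≈ 23.1 mm/hr

Column moisture flux per unit crosswind length is F = V × PW.
Inflow: F_in = 19.7 × 40.2 = 791.94 mm·m/s
Outflow: F_out = 11.6 × 15.5 = 179.8 mm·m/s
Steady-state rate R = (F_in − F_out)/L = (791.94 − 179.8) / 95500 m = 6.410e-03 mm/s.
R = 6.410e-03 × 3600 = 23.1 mm/hr.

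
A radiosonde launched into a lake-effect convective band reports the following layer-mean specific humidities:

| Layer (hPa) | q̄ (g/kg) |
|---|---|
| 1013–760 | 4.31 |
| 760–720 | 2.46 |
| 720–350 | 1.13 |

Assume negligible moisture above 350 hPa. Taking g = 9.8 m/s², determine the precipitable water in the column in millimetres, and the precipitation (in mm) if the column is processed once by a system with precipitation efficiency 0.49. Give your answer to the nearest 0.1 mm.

PW ≈ 16.4 mm; precipitation ≈ 8.0 mm

Precipitable water is the column-integrated vapour mass per unit area: PW = (1/g) Σ q̄ Δp, with q in kg/kg and Δp in Pa (1 kg/m² of water = 1 mm).
Layer 1013–760 hPa: Δp = 253 hPa = 25300 Pa, q̄ = 0.00431 kg/kg → 0.00431 × 25300 / 9.8 = 11.13 mm
Layer 760–720 hPa: Δp = 40 hPa = 4000 Pa, q̄ = 0.00246 kg/kg → 0.00246 × 4000 / 9.8 = 1.00 mm
Layer 720–350 hPa: Δp = 370 hPa = 37000 Pa, q̄ = 0.00113 kg/kg → 0.00113 × 37000 / 9.8 = 4.27 mm
PW = 11.13 + 1.00 + 4.27 = 16.40 ≈ 16.4 mm.
Precipitation = ε × PW = 0.49 × 16.4 = 8.0 mm.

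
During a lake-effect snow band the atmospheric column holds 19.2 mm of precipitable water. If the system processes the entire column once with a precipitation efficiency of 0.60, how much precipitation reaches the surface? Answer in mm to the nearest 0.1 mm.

precipitation ≈ 11.5 mm

Precipitation = ε × PW = 0.60 × 19.2 = 11.5 mm.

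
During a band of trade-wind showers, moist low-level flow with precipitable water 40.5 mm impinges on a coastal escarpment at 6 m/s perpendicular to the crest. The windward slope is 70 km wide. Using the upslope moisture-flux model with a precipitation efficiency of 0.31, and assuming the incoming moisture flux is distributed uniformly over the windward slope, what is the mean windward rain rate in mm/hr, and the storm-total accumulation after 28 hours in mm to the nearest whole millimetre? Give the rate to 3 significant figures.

R ≈ 3.87 mm/hr; total ≈ 108 mm

Incoming column moisture flux per unit ridge length: F = V × PW = 6 × 40.5 = 243 mm·m/s.
Spread over the 70 km slope with efficiency ε = 0.31: R = ε·F/W = 0.31 × 243 / 70000 m = 1.076e-03 mm/s.
R = 1.076e-03 × 3600 = 3.87 mm/hr.
Over 28 h: total = 3.87 × 28 = 108.36 ≈ 108 mm.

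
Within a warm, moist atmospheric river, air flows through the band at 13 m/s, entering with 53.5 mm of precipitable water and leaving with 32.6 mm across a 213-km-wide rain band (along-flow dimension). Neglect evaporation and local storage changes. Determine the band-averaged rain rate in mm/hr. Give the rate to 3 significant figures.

Column moisture flux per unit crosswind length is F = V × PW.
Inflow: F_in = 13 × 53.5 = 695.5 mm·m/s
Outflow: F_out = 13 × 32.6 = 423.8 mm·m/s
Steady-state rate R = (F_in − F_out)/L = (695.5 − 423.8) / 213000 m = 1.276e-03 mm/s.
R = 1.276e-03 × 3600 = 4.59 mm/hr.

R ≈ 4.59 mm/hr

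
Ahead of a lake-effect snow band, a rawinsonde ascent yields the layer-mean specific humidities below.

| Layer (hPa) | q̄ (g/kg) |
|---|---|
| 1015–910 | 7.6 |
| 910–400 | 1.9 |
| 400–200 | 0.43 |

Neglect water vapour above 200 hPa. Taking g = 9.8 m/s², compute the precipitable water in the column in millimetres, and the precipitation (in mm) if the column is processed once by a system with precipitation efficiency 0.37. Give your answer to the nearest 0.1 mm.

Precipitable water is the column-integrated vapour mass per unit area: PW = (1/g) Σ q̄ Δp, with q in kg/kg and Δp in Pa (1 kg/m² of water = 1 mm).
Layer 1015–910 hPa: Δp = 105 hPa = 10500 Pa, q̄ = 0.0076 kg/kg → 0.0076 × 10500 / 9.8 = 8.14 mm
Layer 910–400 hPa: Δp = 510 hPa = 51000 Pa, q̄ = 0.0019 kg/kg → 0.0019 × 51000 / 9.8 = 9.89 mm
Layer 400–200 hPa: Δp = 200 hPa = 20000 Pa, q̄ = 0.00043 kg/kg → 0.00043 × 20000 / 9.8 = 0.88 mm
PW = 8.14 + 9.89 + 0.88 = 18.91 ≈ 18.9 mm.
Precipitation = ε × PW = 0.37 × 18.9 = 7.0 mm.

PW ≈ 18.9 mm; precipitation ≈ 7.0 mm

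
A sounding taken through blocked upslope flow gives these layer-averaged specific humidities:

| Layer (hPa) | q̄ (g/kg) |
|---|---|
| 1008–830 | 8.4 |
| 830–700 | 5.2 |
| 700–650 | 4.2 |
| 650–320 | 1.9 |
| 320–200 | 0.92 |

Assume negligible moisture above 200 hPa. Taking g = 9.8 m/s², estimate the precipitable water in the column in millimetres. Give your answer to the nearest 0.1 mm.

Precipitable water is the column-integrated vapour mass per unit area: PW = (1/g) Σ q̄ Δp, with q in kg/kg and Δp in Pa (1 kg/m² of water = 1 mm).
Layer 1008–830 hPa: Δp = 178 hPa = 17800 Pa, q̄ = 0.0084 kg/kg → 0.0084 × 17800 / 9.8 = 15.26 mm
Layer 830–700 hPa: Δp = 130 hPa = 13000 Pa, q̄ = 0.0052 kg/kg → 0.0052 × 13000 / 9.8 = 6.90 mm
Layer 700–650 hPa: Δp = 50 hPa = 5000 Pa, q̄ = 0.0042 kg/kg → 0.0042 × 5000 / 9.8 = 2.14 mm
Layer 650–320 hPa: Δp = 330 hPa = 33000 Pa, q̄ = 0.0019 kg/kg → 0.0019 × 33000 / 9.8 = 6.40 mm
Layer 320–200 hPa: Δp = 120 hPa = 12000 Pa, q̄ = 0.00092 kg/kg → 0.00092 × 12000 / 9.8 = 1.13 mm
PW = 15.26 + 6.90 + 2.14 + 6.40 + 1.13 = 31.83 ≈ 31.8 mm.

PW ≈ 31.8 mm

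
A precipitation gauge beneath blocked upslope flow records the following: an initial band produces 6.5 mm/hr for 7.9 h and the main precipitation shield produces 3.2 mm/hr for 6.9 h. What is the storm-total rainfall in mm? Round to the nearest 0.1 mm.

Total = Σ Rᵢ Δtᵢ = 6.5 × 7.9 + 3.2 × 6.9
      = 51.35 + 22.08 = 73.4 mm.

total ≈ 73.4 mm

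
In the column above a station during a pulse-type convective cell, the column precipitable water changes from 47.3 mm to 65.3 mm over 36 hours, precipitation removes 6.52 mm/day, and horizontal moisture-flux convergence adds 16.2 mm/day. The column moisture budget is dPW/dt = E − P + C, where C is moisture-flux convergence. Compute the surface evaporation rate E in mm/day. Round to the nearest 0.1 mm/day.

dPW/dt = (65.3 − 47.3) mm / (36/24 day) = +12.000 mm/day.
E = dPW/dt + P − C = (+12.000) + 6.52 − (16.2) = 2.3 mm/day.

E ≈ 2.3 mm/day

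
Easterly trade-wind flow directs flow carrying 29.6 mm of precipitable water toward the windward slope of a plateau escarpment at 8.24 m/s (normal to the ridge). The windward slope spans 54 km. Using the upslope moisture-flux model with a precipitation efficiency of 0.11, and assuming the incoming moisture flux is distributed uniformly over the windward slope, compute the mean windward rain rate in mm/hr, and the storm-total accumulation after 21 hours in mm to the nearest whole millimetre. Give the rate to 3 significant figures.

R ≈ 1.79 mm/hr; total ≈ 38 mm

Incoming column moisture flux per unit ridge length: F = V × PW = 8.24 × 29.6 = 243.904 mm·m/s.
Spread over the 54 km slope with efficiency ε = 0.11: R = ε·F/W = 0.11 × 243.904 / 54000 m = 4.968e-04 mm/s.
R = 4.968e-04 × 3600 = 1.79 mm/hr.
Over 21 h: total = 1.79 × 21 = 37.59 ≈ 38 mm.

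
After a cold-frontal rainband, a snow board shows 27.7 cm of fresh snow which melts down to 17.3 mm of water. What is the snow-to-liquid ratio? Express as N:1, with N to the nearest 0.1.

ratio ≈ 16.0

Ratio = snow depth / SWE = 277 mm / 17.3 mm = 16.0, i.e. 16.0:1.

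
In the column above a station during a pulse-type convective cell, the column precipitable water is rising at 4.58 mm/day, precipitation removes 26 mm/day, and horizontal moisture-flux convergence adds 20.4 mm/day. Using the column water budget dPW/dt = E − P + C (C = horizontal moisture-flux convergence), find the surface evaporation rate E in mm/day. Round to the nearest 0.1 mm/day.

dPW/dt = +4.58 mm/day.
E = dPW/dt + P − C = (+4.58) + 26 − (20.4) = 10.2 mm/day.

E ≈ 10.2 mm/day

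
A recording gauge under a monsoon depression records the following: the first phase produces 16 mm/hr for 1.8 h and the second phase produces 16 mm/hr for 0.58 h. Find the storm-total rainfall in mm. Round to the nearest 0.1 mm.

Total = Σ Rᵢ Δtᵢ = 16 × 1.8 + 16 × 0.58
      = 28.8 + 9.28 = 38.1 mm.

total ≈ 38.1 mm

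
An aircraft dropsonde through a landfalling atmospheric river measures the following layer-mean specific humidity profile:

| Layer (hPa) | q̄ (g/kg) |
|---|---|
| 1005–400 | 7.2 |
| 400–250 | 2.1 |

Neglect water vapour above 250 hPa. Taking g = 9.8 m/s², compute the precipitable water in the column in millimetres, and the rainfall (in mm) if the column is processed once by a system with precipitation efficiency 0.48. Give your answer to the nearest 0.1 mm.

Precipitable water is the column-integrated vapour mass per unit area: PW = (1/g) Σ q̄ Δp, with q in kg/kg and Δp in Pa (1 kg/m² of water = 1 mm).
Layer 1005–400 hPa: Δp = 605 hPa = 60500 Pa, q̄ = 0.0072 kg/kg → 0.0072 × 60500 / 9.8 = 44.45 mm
Layer 400–250 hPa: Δp = 150 hPa = 15000 Pa, q̄ = 0.0021 kg/kg → 0.0021 × 15000 / 9.8 = 3.21 mm
PW = 44.45 + 3.21 = 47.66 ≈ 47.7 mm.
Rainfall = ε × PW = 0.48 × 47.7 = 22.9 mm.

PW ≈ 47.7 mm; rainfall ≈ 22.9 mm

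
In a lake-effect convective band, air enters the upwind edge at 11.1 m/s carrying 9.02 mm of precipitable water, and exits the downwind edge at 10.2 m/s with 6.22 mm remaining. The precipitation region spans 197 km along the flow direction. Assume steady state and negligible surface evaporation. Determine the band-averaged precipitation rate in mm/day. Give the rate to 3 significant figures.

Column moisture flux per unit crosswind length is F = V × PW.
Inflow: F_in = 11.1 × 9.02 = 100.122 mm·m/s
Outflow: F_out = 10.2 × 6.22 = 63.444 mm·m/s
Steady-state rate R = (F_in − F_out)/L = (100.122 − 63.444) / 197000 m = 1.862e-04 mm/s.
R = 1.862e-04 × 3600 × 24 = 16.1 mm/day.

R ≈ 16.1 mm/day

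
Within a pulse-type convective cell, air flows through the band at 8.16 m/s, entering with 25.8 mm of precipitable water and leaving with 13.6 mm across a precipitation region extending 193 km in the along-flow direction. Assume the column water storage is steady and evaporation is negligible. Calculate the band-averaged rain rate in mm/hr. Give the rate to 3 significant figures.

R ≈ 1.86 mm/hr

Column moisture flux per unit crosswind length is F = V × PW.
Inflow: F_in = 8.16 × 25.8 = 210.528 mm·m/s
Outflow: F_out = 8.16 × 13.6 = 110.976 mm·m/s
Steady-state rate R = (F_in − F_out)/L = (210.528 − 110.976) / 193000 m = 5.158e-04 mm/s.
R = 5.158e-04 × 3600 = 1.86 mm/hr.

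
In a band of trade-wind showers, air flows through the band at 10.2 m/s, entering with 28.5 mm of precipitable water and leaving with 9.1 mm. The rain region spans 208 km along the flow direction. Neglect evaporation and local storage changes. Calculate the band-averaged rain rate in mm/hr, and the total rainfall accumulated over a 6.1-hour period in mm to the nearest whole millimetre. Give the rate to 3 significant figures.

R ≈ 3.42 mm/hr; total ≈ 21 mm

Column moisture flux per unit crosswind length is F = V × PW.
Inflow: F_in = 10.2 × 28.5 = 290.7 mm·m/s
Outflow: F_out = 10.2 × 9.1 = 92.82 mm·m/s
Steady-state rate R = (F_in − F_out)/L = (290.7 − 92.82) / 208000 m = 9.513e-04 mm/s.
R = 9.513e-04 × 3600 = 3.42 mm/hr.
Over 6.1 h: total = 3.42 × 6.1 = 20.862 ≈ 21 mm.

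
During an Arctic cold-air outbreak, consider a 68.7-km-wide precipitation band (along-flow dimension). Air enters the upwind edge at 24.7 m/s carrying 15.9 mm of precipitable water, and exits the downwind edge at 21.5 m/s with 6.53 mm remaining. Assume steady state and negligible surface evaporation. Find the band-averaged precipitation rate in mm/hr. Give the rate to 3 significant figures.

R ≈ 13.2 mm/hr

Column moisture flux per unit crosswind length is F = V × PW.
Inflow: F_in = 24.7 × 15.9 = 392.73 mm·m/s
Outflow: F_out = 21.5 × 6.53 = 140.395 mm·m/s
Steady-state rate R = (F_in − F_out)/L = (392.73 − 140.395) / 68700 m = 3.673e-03 mm/s.
R = 3.673e-03 × 3600 = 13.2 mm/hr.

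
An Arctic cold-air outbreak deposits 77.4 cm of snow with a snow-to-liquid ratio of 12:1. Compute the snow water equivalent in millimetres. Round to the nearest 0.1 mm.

SWE ≈ 64.5 mm

SWE = snow depth / ratio = 77.4 cm / 12 = 6.450 cm = 64.5 mm.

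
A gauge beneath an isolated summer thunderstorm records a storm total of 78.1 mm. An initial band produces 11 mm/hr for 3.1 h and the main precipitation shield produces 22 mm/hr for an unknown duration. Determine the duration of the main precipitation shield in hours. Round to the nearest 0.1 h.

Known phases: 11 × 3.1 = 34.1 mm.
Remaining depth = 78.1 − 34.1 = 44 mm.
Duration = 44 / 22 = 2.0 h.

duration ≈ 2.0 h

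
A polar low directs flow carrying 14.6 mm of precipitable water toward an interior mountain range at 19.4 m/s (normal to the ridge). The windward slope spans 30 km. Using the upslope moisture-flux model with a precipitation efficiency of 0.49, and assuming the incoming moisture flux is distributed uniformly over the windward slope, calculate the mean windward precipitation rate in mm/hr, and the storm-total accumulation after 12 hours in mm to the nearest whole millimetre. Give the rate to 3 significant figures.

R ≈ 16.7 mm/hr; total ≈ 200 mm

Incoming column moisture flux per unit ridge length: F = V × PW = 19.4 × 14.6 = 283.24 mm·m/s.
Spread over the 30 km slope with efficiency ε = 0.49: R = ε·F/W = 0.49 × 283.24 / 30000 m = 4.626e-03 mm/s.
R = 4.626e-03 × 3600 = 16.7 mm/hr.
Over 12 h: total = 16.7 × 12 = 200.4 ≈ 200 mm.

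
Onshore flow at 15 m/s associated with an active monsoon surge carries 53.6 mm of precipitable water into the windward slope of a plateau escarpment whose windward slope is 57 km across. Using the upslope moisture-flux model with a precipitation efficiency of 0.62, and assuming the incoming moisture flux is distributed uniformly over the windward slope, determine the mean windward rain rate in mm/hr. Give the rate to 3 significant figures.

R ≈ 31.5 mm/hr

Incoming column moisture flux per unit ridge length: F = V × PW = 15 × 53.6 = 804 mm·m/s.
Spread over the 57 km slope with efficiency ε = 0.62: R = ε·F/W = 0.62 × 804 / 57000 m = 8.745e-03 mm/s.
R = 8.745e-03 × 3600 = 31.5 mm/hr.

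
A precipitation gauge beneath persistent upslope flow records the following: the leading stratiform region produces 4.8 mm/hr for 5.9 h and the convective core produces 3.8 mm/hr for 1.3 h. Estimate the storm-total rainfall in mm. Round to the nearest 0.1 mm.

total ≈ 33.3 mm

Total = Σ Rᵢ Δtᵢ = 4.8 × 5.9 + 3.8 × 1.3
      = 28.32 + 4.94 = 33.3 mm.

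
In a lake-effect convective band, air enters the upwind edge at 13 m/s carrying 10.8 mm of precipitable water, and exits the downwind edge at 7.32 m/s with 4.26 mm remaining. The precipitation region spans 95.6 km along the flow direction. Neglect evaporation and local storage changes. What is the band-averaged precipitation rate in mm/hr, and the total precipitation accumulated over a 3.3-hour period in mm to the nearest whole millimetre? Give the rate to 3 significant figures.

Column moisture flux per unit crosswind length is F = V × PW.
Inflow: F_in = 13 × 10.8 = 140.4 mm·m/s
Outflow: F_out = 7.32 × 4.26 = 31.1832 mm·m/s
Steady-state rate R = (F_in − F_out)/L = (140.4 − 31.1832) / 95600 m = 1.142e-03 mm/s.
R = 1.142e-03 × 3600 = 4.11 mm/hr.
Over 3.3 h: total = 4.11 × 3.3 = 13.563 ≈ 14 mm.

R ≈ 4.11 mm/hr; total ≈ 14 mm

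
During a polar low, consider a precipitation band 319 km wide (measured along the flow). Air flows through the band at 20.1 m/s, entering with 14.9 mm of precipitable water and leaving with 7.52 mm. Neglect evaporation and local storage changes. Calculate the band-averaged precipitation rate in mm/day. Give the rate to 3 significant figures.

Column moisture flux per unit crosswind length is F = V × PW.
Inflow: F_in = 20.1 × 14.9 = 299.49 mm·m/s
Outflow: F_out = 20.1 × 7.52 = 151.152 mm·m/s
Steady-state rate R = (F_in − F_out)/L = (299.49 − 151.152) / 319000 m = 4.650e-04 mm/s.
R = 4.650e-04 × 3600 × 24 = 40.2 mm/day.

R ≈ 40.2 mm/day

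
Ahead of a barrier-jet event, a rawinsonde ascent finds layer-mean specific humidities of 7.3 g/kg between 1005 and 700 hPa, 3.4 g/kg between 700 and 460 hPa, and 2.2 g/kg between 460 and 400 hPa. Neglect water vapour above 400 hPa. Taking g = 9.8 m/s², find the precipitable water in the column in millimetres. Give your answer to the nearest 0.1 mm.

PW ≈ 32.4 mm

Precipitable water is the column-integrated vapour mass per unit area: PW = (1/g) Σ q̄ Δp, with q in kg/kg and Δp in Pa (1 kg/m² of water = 1 mm).
Layer 1005–700 hPa: Δp = 305 hPa = 30500 Pa, q̄ = 0.0073 kg/kg → 0.0073 × 30500 / 9.8 = 22.72 mm
Layer 700–460 hPa: Δp = 240 hPa = 24000 Pa, q̄ = 0.0034 kg/kg → 0.0034 × 24000 / 9.8 = 8.33 mm
Layer 460–400 hPa: Δp = 60 hPa = 6000 Pa, q̄ = 0.0022 kg/kg → 0.0022 × 6000 / 9.8 = 1.35 mm
PW = 22.72 + 8.33 + 1.35 = 32.40 ≈ 32.4 mm.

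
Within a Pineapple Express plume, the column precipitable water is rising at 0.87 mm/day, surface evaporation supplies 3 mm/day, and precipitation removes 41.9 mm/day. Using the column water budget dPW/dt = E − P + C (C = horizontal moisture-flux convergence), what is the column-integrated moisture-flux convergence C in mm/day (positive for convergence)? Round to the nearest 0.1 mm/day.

dPW/dt = +0.87 mm/day.
C = dPW/dt − E + P = (+0.87) − 3 + 41.9 = 39.8 mm/day.

C ≈ 39.8 mm/day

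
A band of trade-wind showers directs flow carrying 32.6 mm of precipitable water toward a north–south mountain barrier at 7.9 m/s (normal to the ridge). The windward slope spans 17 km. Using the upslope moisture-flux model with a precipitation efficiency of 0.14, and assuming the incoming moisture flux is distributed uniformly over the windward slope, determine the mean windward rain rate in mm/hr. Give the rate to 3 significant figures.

R ≈ 7.64 mm/hr

Incoming column moisture flux per unit ridge length: F = V × PW = 7.9 × 32.6 = 257.54 mm·m/s.
Spread over the 17 km slope with efficiency ε = 0.14: R = ε·F/W = 0.14 × 257.54 / 17000 m = 2.121e-03 mm/s.
R = 2.121e-03 × 3600 = 7.64 mm/hr.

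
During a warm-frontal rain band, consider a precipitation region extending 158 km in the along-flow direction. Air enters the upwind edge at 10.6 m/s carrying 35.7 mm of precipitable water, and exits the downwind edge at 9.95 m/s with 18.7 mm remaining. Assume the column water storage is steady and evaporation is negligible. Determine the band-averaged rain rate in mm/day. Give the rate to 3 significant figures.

Column moisture flux per unit crosswind length is F = V × PW.
Inflow: F_in = 10.6 × 35.7 = 378.42 mm·m/s
Outflow: F_out = 9.95 × 18.7 = 186.065 mm·m/s
Steady-state rate R = (F_in − F_out)/L = (378.42 − 186.065) / 158000 m = 1.217e-03 mm/s.
R = 1.217e-03 × 3600 × 24 = 105 mm/day.

R ≈ 105 mm/day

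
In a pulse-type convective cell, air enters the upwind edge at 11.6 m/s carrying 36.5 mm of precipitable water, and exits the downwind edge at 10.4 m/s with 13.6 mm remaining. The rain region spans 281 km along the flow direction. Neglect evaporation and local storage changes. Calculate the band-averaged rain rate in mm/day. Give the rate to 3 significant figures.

Column moisture flux per unit crosswind length is F = V × PW.
Inflow: F_in = 11.6 × 36.5 = 423.4 mm·m/s
Outflow: F_out = 10.4 × 13.6 = 141.44 mm·m/s
Steady-state rate R = (F_in − F_out)/L = (423.4 − 141.44) / 281000 m = 1.003e-03 mm/s.
R = 1.003e-03 × 3600 × 24 = 86.7 mm/day.

R ≈ 86.7 mm/day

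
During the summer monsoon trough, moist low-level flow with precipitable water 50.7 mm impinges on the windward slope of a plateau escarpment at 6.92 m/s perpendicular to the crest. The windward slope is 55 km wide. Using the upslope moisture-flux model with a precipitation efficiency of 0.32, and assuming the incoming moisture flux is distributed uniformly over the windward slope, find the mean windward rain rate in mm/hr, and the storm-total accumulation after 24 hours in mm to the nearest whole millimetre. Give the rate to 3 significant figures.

Incoming column moisture flux per unit ridge length: F = V × PW = 6.92 × 50.7 = 350.844 mm·m/s.
Spread over the 55 km slope with efficiency ε = 0.32: R = ε·F/W = 0.32 × 350.844 / 55000 m = 2.041e-03 mm/s.
R = 2.041e-03 × 3600 = 7.35 mm/hr.
Over 24 h: total = 7.35 × 24 = 176.4 ≈ 176 mm.

R ≈ 7.35 mm/hr; total ≈ 176 mm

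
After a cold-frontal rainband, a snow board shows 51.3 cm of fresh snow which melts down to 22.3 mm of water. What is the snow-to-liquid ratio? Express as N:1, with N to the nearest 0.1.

ratio ≈ 23.0

Ratio = snow depth / SWE = 513 mm / 22.3 mm = 23.0, i.e. 23.0:1.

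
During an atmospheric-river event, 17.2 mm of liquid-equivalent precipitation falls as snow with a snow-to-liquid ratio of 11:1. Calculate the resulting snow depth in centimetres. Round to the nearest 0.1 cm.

snow depth ≈ 18.9 cm

Snow depth = liquid × ratio = 17.2 mm × 11 = 189.2 mm = 18.9 cm.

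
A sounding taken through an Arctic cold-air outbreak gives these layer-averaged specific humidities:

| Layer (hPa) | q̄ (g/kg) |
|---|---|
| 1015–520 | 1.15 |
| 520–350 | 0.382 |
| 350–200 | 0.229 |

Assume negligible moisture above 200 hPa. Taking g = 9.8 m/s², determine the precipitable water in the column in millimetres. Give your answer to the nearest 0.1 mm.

PW ≈ 6.8 mm

Precipitable water is the column-integrated vapour mass per unit area: PW = (1/g) Σ q̄ Δp, with q in kg/kg and Δp in Pa (1 kg/m² of water = 1 mm).
Layer 1015–520 hPa: Δp = 495 hPa = 49500 Pa, q̄ = 0.00115 kg/kg → 0.00115 × 49500 / 9.8 = 5.81 mm
Layer 520–350 hPa: Δp = 170 hPa = 17000 Pa, q̄ = 0.000382 kg/kg → 0.000382 × 17000 / 9.8 = 0.66 mm
Layer 350–200 hPa: Δp = 150 hPa = 15000 Pa, q̄ = 0.000229 kg/kg → 0.000229 × 15000 / 9.8 = 0.35 mm
PW = 5.81 + 0.66 + 0.35 = 6.82 ≈ 6.8 mm.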